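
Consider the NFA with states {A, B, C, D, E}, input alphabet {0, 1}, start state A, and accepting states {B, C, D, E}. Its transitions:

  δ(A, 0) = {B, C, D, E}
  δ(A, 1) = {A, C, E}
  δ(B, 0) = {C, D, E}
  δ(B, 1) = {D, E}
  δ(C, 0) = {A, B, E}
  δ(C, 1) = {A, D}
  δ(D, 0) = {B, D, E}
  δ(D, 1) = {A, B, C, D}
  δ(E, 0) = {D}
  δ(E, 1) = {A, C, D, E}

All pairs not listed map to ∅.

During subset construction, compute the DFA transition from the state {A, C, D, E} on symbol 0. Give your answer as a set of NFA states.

{A, B, C, D, E}

δ(A,0) = {B, C, D, E}; δ(C,0) = {A, B, E}; δ(D,0) = {B, D, E}; δ(E,0) = {D}.
Union: {A, B, C, D, E}.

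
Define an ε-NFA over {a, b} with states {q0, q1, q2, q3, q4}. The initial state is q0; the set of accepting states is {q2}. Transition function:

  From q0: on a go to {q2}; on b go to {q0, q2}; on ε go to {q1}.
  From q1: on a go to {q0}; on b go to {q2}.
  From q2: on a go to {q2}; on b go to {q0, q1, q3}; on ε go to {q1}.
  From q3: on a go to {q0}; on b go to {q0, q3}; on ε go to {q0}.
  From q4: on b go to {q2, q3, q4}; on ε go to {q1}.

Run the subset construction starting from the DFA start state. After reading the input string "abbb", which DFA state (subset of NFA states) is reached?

{q0, q1, q2, q3}

Start: {q0, q1}.
δ(q0,a) = {q2}; δ(q1,a) = {q0}.
Union: {q0, q2}.
ε-closure gives {q0, q1, q2}.
After a: {q0, q1, q2}.
δ(q0,b) = {q0, q2}; δ(q1,b) = {q2}; δ(q2,b) = {q0, q1, q3}.
Union: {q0, q1, q2, q3}.
After b: {q0, q1, q2, q3}.
δ(q0,b) = {q0, q2}; δ(q1,b) = {q2}; δ(q2,b) = {q0, q1, q3}; δ(q3,b) = {q0, q3}.
Union: {q0, q1, q2, q3}.
After b: {q0, q1, q2, q3}.
δ(q0,b) = {q0, q2}; δ(q1,b) = {q2}; δ(q2,b) = {q0, q1, q3}; δ(q3,b) = {q0, q3}.
Union: {q0, q1, q2, q3}.
After b: {q0, q1, q2, q3}.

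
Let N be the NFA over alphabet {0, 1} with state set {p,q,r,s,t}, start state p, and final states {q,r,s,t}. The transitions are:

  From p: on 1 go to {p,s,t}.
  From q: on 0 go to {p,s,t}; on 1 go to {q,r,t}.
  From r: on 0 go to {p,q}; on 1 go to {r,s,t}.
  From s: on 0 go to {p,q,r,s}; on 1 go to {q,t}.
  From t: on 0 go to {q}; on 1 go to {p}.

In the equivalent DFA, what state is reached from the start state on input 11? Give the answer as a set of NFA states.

{p,q,s,t}

Start: {p}.
δ(p,1) = {p,s,t}.
Union: {p,s,t}.
After 1: {p,s,t}.
δ(p,1) = {p,s,t}; δ(s,1) = {q,t}; δ(t,1) = {p}.
Union: {p,q,s,t}.
After 1: {p,q,s,t}.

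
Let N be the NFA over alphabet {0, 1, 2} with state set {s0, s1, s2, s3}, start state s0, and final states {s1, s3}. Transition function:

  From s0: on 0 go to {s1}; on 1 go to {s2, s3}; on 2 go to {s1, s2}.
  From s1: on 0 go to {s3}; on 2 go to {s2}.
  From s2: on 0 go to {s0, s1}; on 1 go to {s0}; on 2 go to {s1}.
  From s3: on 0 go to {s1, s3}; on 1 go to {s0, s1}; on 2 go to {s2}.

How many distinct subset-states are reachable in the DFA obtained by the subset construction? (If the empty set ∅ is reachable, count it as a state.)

Start state of the DFA: {s0}.
{s0} --0--> {s1}  [new]
{s0} --1--> {s2, s3}  [new]
{s0} --2--> {s1, s2}  [new]
{s1} --0--> {s3}  [new]
{s1} --1--> ∅  [new]
{s1} --2--> {s2}  [new]
{s2, s3} --0--> {s0, s1, s3}  [new]
{s2, s3} --1--> {s0, s1}  [new]
{s2, s3} --2--> {s1, s2}  [seen]
{s1, s2} --0--> {s0, s1, s3}  [seen]
{s1, s2} --1--> {s0}  [seen]
{s1, s2} --2--> {s1, s2}  [seen]
{s3} --0--> {s1, s3}  [new]
{s3} --1--> {s0, s1}  [seen]
{s3} --2--> {s2}  [seen]
∅ --0--> ∅  [seen]
∅ --1--> ∅  [seen]
∅ --2--> ∅  [seen]
{s2} --0--> {s0, s1}  [seen]
{s2} --1--> {s0}  [seen]
{s2} --2--> {s1}  [seen]
{s0, s1, s3} --0--> {s1, s3}  [seen]
{s0, s1, s3} --1--> {s0, s1, s2, s3}  [new]
{s0, s1, s3} --2--> {s1, s2}  [seen]
{s0, s1} --0--> {s1, s3}  [seen]
{s0, s1} --1--> {s2, s3}  [seen]
{s0, s1} --2--> {s1, s2}  [seen]
{s1, s3} --0--> {s1, s3}  [seen]
{s1, s3} --1--> {s0, s1}  [seen]
{s1, s3} --2--> {s2}  [seen]
{s0, s1, s2, s3} --0--> {s0, s1, s3}  [seen]
{s0, s1, s2, s3} --1--> {s0, s1, s2, s3}  [seen]
{s0, s1, s2, s3} --2--> {s1, s2}  [seen]
Reachable DFA states: {s0}, {s1}, {s2, s3}, {s1, s2}, {s3}, ∅, {s2}, {s0, s1, s3}, {s0, s1}, {s1, s3}, {s0, s1, s2, s3}.

11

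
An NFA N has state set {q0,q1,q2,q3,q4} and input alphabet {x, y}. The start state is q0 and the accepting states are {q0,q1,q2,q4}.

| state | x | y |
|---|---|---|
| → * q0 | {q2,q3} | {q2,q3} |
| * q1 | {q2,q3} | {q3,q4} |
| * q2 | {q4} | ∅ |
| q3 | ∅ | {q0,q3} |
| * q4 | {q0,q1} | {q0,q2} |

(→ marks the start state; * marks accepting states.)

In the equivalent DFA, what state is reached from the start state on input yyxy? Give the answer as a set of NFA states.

Start: {q0}.
δ(q0,y) = {q2,q3}.
Union: {q2,q3}.
After y: {q2,q3}.
δ(q2,y) = ∅; δ(q3,y) = {q0,q3}.
Union: {q0,q3}.
After y: {q0,q3}.
δ(q0,x) = {q2,q3}; δ(q3,x) = ∅.
Union: {q2,q3}.
After x: {q2,q3}.
δ(q2,y) = ∅; δ(q3,y) = {q0,q3}.
Union: {q0,q3}.
After y: {q0,q3}.

{q0,q3}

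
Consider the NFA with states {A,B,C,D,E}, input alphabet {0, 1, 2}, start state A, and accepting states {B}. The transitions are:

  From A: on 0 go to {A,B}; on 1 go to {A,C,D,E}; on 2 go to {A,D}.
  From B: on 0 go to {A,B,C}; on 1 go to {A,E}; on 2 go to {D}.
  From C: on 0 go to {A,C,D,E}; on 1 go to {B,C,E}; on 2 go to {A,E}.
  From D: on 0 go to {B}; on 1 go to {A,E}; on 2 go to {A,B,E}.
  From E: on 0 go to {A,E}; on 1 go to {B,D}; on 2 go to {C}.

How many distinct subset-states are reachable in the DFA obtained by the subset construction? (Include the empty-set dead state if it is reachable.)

Start state of the DFA: {A}.
{A} --0--> {A,B}  [new]
{A} --1--> {A,C,D,E}  [new]
{A} --2--> {A,D}  [new]
{A,B} --0--> {A,B,C}  [new]
{A,B} --1--> {A,C,D,E}  [seen]
{A,B} --2--> {A,D}  [seen]
{A,C,D,E} --0--> {A,B,C,D,E}  [new]
{A,C,D,E} --1--> {A,B,C,D,E}  [seen]
{A,C,D,E} --2--> {A,B,C,D,E}  [seen]
{A,D} --0--> {A,B}  [seen]
{A,D} --1--> {A,C,D,E}  [seen]
{A,D} --2--> {A,B,D,E}  [new]
{A,B,C} --0--> {A,B,C,D,E}  [seen]
{A,B,C} --1--> {A,B,C,D,E}  [seen]
{A,B,C} --2--> {A,D,E}  [new]
{A,B,C,D,E} --0--> {A,B,C,D,E}  [seen]
{A,B,C,D,E} --1--> {A,B,C,D,E}  [seen]
{A,B,C,D,E} --2--> {A,B,C,D,E}  [seen]
{A,B,D,E} --0--> {A,B,C,E}  [new]
{A,B,D,E} --1--> {A,B,C,D,E}  [seen]
{A,B,D,E} --2--> {A,B,C,D,E}  [seen]
{A,D,E} --0--> {A,B,E}  [new]
{A,D,E} --1--> {A,B,C,D,E}  [seen]
{A,D,E} --2--> {A,B,C,D,E}  [seen]
{A,B,C,E} --0--> {A,B,C,D,E}  [seen]
{A,B,C,E} --1--> {A,B,C,D,E}  [seen]
{A,B,C,E} --2--> {A,C,D,E}  [seen]
{A,B,E} --0--> {A,B,C,E}  [seen]
{A,B,E} --1--> {A,B,C,D,E}  [seen]
{A,B,E} --2--> {A,C,D}  [new]
{A,C,D} --0--> {A,B,C,D,E}  [seen]
{A,C,D} --1--> {A,B,C,D,E}  [seen]
{A,C,D} --2--> {A,B,D,E}  [seen]
Reachable DFA states: {A}, {A,B}, {A,C,D,E}, {A,D}, {A,B,C}, {A,B,C,D,E}, {A,B,D,E}, {A,D,E}, {A,B,C,E}, {A,B,E}, {A,C,D}.

11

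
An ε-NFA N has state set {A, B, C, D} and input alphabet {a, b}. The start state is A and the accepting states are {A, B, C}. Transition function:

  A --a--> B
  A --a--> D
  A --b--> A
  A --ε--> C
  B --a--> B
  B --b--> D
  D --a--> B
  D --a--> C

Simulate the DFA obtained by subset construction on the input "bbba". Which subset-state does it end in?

{B, D}

Start: {A, C}.
δ(A,b) = {A}; δ(C,b) = ∅.
Union: {A}.
ε-closure gives {A, C}.
After b: {A, C}.
δ(A,b) = {A}; δ(C,b) = ∅.
Union: {A}.
ε-closure gives {A, C}.
After b: {A, C}.
δ(A,b) = {A}; δ(C,b) = ∅.
Union: {A}.
ε-closure gives {A, C}.
After b: {A, C}.
δ(A,a) = {B, D}; δ(C,a) = ∅.
Union: {B, D}.
After a: {B, D}.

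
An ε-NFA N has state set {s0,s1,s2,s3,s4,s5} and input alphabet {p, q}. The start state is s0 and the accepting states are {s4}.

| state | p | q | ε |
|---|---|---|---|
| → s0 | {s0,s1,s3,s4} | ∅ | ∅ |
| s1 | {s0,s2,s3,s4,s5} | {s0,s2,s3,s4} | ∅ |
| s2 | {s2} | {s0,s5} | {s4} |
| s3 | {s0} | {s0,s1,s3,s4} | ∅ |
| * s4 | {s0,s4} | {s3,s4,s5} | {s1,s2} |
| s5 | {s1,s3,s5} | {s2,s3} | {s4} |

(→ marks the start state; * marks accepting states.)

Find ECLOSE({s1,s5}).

Begin with {s1,s5}.
s5 →ε {s4}; add s4.
s4 →ε {s1,s2}; add s2.
ε-closure = {s1,s2,s4,s5}.

{s1,s2,s4,s5}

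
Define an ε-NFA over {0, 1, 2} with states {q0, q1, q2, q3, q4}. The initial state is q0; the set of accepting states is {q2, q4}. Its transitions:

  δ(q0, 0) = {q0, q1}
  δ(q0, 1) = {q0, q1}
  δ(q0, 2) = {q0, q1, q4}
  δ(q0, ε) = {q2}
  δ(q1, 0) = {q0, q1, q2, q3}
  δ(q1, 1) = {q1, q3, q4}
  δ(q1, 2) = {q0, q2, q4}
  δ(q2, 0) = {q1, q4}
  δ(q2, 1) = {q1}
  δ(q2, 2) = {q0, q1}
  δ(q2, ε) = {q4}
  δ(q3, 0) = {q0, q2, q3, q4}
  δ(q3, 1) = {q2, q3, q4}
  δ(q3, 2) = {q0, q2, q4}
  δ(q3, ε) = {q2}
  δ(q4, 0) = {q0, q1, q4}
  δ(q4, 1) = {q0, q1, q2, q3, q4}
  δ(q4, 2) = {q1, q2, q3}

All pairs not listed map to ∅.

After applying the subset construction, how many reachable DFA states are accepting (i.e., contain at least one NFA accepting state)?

3

Start state of the DFA: {q0, q2, q4} (ε-closure of the NFA start).
{q0, q2, q4} --0--> {q0, q1, q2, q4}  [new]
{q0, q2, q4} --1--> {q0, q1, q2, q3, q4}  [new]
{q0, q2, q4} --2--> {q0, q1, q2, q3, q4}  [seen]
{q0, q1, q2, q4} --0--> {q0, q1, q2, q3, q4}  [seen]
{q0, q1, q2, q4} --1--> {q0, q1, q2, q3, q4}  [seen]
{q0, q1, q2, q4} --2--> {q0, q1, q2, q3, q4}  [seen]
{q0, q1, q2, q3, q4} --0--> {q0, q1, q2, q3, q4}  [seen]
{q0, q1, q2, q3, q4} --1--> {q0, q1, q2, q3, q4}  [seen]
{q0, q1, q2, q3, q4} --2--> {q0, q1, q2, q3, q4}  [seen]
Reachable DFA states: {q0, q2, q4}, {q0, q1, q2, q4}, {q0, q1, q2, q3, q4}.
Accepting DFA states (contain an NFA accepting state): {q0, q2, q4}, {q0, q1, q2, q4}, {q0, q1, q2, q3, q4}.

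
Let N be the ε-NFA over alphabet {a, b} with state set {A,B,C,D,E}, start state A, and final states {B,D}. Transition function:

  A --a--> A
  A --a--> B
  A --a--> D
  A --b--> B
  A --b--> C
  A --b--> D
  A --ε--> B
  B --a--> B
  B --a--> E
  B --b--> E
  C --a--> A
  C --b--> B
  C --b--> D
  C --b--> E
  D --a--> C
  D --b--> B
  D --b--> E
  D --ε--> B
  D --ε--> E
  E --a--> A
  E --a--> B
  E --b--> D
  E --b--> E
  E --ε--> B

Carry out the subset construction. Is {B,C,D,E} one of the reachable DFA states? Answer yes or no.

yes

Start state of the DFA: {A,B} (ε-closure of the NFA start).
{A,B} --a--> {A,B,D,E}  [new]
{A,B} --b--> {B,C,D,E}  [new]
{A,B,D,E} --a--> {A,B,C,D,E}  [new]
{A,B,D,E} --b--> {B,C,D,E}  [seen]
{B,C,D,E} --a--> {A,B,C,E}  [new]
{B,C,D,E} --b--> {B,D,E}  [new]
{A,B,C,D,E} --a--> {A,B,C,D,E}  [seen]
{A,B,C,D,E} --b--> {B,C,D,E}  [seen]
{A,B,C,E} --a--> {A,B,D,E}  [seen]
{A,B,C,E} --b--> {B,C,D,E}  [seen]
{B,D,E} --a--> {A,B,C,E}  [seen]
{B,D,E} --b--> {B,D,E}  [seen]
Reachable DFA states: {A,B}, {A,B,D,E}, {B,C,D,E}, {A,B,C,D,E}, {A,B,C,E}, {B,D,E}.
{B,C,D,E} is among them.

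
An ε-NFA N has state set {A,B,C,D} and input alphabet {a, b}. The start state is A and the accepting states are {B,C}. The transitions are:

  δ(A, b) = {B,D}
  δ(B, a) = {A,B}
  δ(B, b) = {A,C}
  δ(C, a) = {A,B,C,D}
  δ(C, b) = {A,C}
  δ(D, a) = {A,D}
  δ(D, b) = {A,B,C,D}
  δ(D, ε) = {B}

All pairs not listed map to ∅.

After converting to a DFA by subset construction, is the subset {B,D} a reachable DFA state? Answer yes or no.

Start state of the DFA: {A} (ε-closure of the NFA start).
{A} --a--> ∅  [new]
{A} --b--> {B,D}  [new]
∅ --a--> ∅  [seen]
∅ --b--> ∅  [seen]
{B,D} --a--> {A,B,D}  [new]
{B,D} --b--> {A,B,C,D}  [new]
{A,B,D} --a--> {A,B,D}  [seen]
{A,B,D} --b--> {A,B,C,D}  [seen]
{A,B,C,D} --a--> {A,B,C,D}  [seen]
{A,B,C,D} --b--> {A,B,C,D}  [seen]
Reachable DFA states: {A}, ∅, {B,D}, {A,B,D}, {A,B,C,D}.
{B,D} is among them.

yes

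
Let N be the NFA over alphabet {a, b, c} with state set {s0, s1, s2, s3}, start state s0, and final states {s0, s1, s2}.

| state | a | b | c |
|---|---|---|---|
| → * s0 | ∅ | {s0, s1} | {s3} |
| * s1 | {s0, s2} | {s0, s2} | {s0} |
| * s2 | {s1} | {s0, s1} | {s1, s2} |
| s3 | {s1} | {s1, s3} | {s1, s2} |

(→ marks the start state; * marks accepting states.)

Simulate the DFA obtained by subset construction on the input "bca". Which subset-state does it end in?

Start: {s0}.
δ(s0,b) = {s0, s1}.
Union: {s0, s1}.
After b: {s0, s1}.
δ(s0,c) = {s3}; δ(s1,c) = {s0}.
Union: {s0, s3}.
After c: {s0, s3}.
δ(s0,a) = ∅; δ(s3,a) = {s1}.
Union: {s1}.
After a: {s1}.

{s1}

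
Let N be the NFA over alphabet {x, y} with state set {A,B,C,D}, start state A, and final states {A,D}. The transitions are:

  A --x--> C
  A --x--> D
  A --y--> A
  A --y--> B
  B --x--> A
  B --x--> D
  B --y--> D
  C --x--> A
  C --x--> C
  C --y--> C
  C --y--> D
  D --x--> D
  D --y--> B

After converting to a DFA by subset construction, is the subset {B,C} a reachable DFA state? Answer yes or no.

no

Start state of the DFA: {A}.
{A} --x--> {C,D}  [new]
{A} --y--> {A,B}  [new]
{C,D} --x--> {A,C,D}  [new]
{C,D} --y--> {B,C,D}  [new]
{A,B} --x--> {A,C,D}  [seen]
{A,B} --y--> {A,B,D}  [new]
{A,C,D} --x--> {A,C,D}  [seen]
{A,C,D} --y--> {A,B,C,D}  [new]
{B,C,D} --x--> {A,C,D}  [seen]
{B,C,D} --y--> {B,C,D}  [seen]
{A,B,D} --x--> {A,C,D}  [seen]
{A,B,D} --y--> {A,B,D}  [seen]
{A,B,C,D} --x--> {A,C,D}  [seen]
{A,B,C,D} --y--> {A,B,C,D}  [seen]
Reachable DFA states: {A}, {C,D}, {A,B}, {A,C,D}, {B,C,D}, {A,B,D}, {A,B,C,D}.
{B,C} is not among them.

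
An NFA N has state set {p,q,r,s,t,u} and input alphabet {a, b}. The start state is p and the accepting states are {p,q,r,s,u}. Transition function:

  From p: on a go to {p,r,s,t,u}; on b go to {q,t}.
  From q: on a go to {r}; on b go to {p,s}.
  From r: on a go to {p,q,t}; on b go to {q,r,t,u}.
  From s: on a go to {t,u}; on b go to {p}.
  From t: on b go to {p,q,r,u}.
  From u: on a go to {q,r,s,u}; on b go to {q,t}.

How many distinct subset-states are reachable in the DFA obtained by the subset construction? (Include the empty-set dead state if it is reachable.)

Start state of the DFA: {p}.
{p} --a--> {p,r,s,t,u}  [new]
{p} --b--> {q,t}  [new]
{p,r,s,t,u} --a--> {p,q,r,s,t,u}  [new]
{p,r,s,t,u} --b--> {p,q,r,t,u}  [new]
{q,t} --a--> {r}  [new]
{q,t} --b--> {p,q,r,s,u}  [new]
{p,q,r,s,t,u} --a--> {p,q,r,s,t,u}  [seen]
{p,q,r,s,t,u} --b--> {p,q,r,s,t,u}  [seen]
{p,q,r,t,u} --a--> {p,q,r,s,t,u}  [seen]
{p,q,r,t,u} --b--> {p,q,r,s,t,u}  [seen]
{r} --a--> {p,q,t}  [new]
{r} --b--> {q,r,t,u}  [new]
{p,q,r,s,u} --a--> {p,q,r,s,t,u}  [seen]
{p,q,r,s,u} --b--> {p,q,r,s,t,u}  [seen]
{p,q,t} --a--> {p,r,s,t,u}  [seen]
{p,q,t} --b--> {p,q,r,s,t,u}  [seen]
{q,r,t,u} --a--> {p,q,r,s,t,u}  [seen]
{q,r,t,u} --b--> {p,q,r,s,t,u}  [seen]
Reachable DFA states: {p}, {p,r,s,t,u}, {q,t}, {p,q,r,s,t,u}, {p,q,r,t,u}, {r}, {p,q,r,s,u}, {p,q,t}, {q,r,t,u}.

9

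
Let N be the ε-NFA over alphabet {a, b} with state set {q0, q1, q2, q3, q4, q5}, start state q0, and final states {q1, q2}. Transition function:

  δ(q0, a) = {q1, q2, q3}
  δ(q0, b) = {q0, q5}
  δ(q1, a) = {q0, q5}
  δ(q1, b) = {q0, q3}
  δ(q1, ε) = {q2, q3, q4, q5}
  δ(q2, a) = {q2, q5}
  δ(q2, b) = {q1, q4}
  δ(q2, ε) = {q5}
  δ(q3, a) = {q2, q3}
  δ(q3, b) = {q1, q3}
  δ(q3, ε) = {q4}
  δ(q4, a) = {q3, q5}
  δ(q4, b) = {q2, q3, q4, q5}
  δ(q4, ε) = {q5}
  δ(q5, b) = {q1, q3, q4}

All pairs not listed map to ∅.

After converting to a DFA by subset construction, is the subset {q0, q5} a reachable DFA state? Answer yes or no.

Start state of the DFA: {q0} (ε-closure of the NFA start).
{q0} --a--> {q1, q2, q3, q4, q5}  [new]
{q0} --b--> {q0, q5}  [new]
{q1, q2, q3, q4, q5} --a--> {q0, q2, q3, q4, q5}  [new]
{q1, q2, q3, q4, q5} --b--> {q0, q1, q2, q3, q4, q5}  [new]
{q0, q5} --a--> {q1, q2, q3, q4, q5}  [seen]
{q0, q5} --b--> {q0, q1, q2, q3, q4, q5}  [seen]
{q0, q2, q3, q4, q5} --a--> {q1, q2, q3, q4, q5}  [seen]
{q0, q2, q3, q4, q5} --b--> {q0, q1, q2, q3, q4, q5}  [seen]
{q0, q1, q2, q3, q4, q5} --a--> {q0, q1, q2, q3, q4, q5}  [seen]
{q0, q1, q2, q3, q4, q5} --b--> {q0, q1, q2, q3, q4, q5}  [seen]
Reachable DFA states: {q0}, {q1, q2, q3, q4, q5}, {q0, q5}, {q0, q2, q3, q4, q5}, {q0, q1, q2, q3, q4, q5}.
{q0, q5} is among them.

yes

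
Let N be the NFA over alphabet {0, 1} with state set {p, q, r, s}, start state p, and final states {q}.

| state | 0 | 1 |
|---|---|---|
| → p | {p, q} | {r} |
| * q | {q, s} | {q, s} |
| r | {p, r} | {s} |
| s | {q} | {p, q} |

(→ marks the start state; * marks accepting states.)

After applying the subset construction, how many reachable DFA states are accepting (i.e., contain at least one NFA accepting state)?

Start state of the DFA: {p}.
{p} --0--> {p, q}  [new]
{p} --1--> {r}  [new]
{p, q} --0--> {p, q, s}  [new]
{p, q} --1--> {q, r, s}  [new]
{r} --0--> {p, r}  [new]
{r} --1--> {s}  [new]
{p, q, s} --0--> {p, q, s}  [seen]
{p, q, s} --1--> {p, q, r, s}  [new]
{q, r, s} --0--> {p, q, r, s}  [seen]
{q, r, s} --1--> {p, q, s}  [seen]
{p, r} --0--> {p, q, r}  [new]
{p, r} --1--> {r, s}  [new]
{s} --0--> {q}  [new]
{s} --1--> {p, q}  [seen]
{p, q, r, s} --0--> {p, q, r, s}  [seen]
{p, q, r, s} --1--> {p, q, r, s}  [seen]
{p, q, r} --0--> {p, q, r, s}  [seen]
{p, q, r} --1--> {q, r, s}  [seen]
{r, s} --0--> {p, q, r}  [seen]
{r, s} --1--> {p, q, s}  [seen]
{q} --0--> {q, s}  [new]
{q} --1--> {q, s}  [seen]
{q, s} --0--> {q, s}  [seen]
{q, s} --1--> {p, q, s}  [seen]
Reachable DFA states: {p}, {p, q}, {r}, {p, q, s}, {q, r, s}, {p, r}, {s}, {p, q, r, s}, {p, q, r}, {r, s}, {q}, {q, s}.
Accepting DFA states (contain an NFA accepting state): {p, q}, {p, q, s}, {q, r, s}, {p, q, r, s}, {p, q, r}, {q}, {q, s}.

7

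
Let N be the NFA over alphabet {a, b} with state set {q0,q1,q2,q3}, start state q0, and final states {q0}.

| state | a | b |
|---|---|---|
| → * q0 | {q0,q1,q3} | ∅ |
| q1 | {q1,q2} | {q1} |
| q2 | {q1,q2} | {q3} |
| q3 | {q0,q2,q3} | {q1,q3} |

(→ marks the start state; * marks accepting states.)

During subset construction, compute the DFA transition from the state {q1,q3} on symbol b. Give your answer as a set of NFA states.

{q1,q3}

δ(q1,b) = {q1}; δ(q3,b) = {q1,q3}.
Union: {q1,q3}.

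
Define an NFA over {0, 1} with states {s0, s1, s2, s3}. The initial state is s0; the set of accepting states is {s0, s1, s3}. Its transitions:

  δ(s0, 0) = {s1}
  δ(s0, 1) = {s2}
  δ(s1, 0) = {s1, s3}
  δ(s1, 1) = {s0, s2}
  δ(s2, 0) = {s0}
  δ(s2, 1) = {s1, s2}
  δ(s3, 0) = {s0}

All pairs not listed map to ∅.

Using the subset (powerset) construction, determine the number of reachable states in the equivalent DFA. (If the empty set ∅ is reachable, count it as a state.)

9

Start state of the DFA: {s0}.
{s0} --0--> {s1}  [new]
{s0} --1--> {s2}  [new]
{s1} --0--> {s1, s3}  [new]
{s1} --1--> {s0, s2}  [new]
{s2} --0--> {s0}  [seen]
{s2} --1--> {s1, s2}  [new]
{s1, s3} --0--> {s0, s1, s3}  [new]
{s1, s3} --1--> {s0, s2}  [seen]
{s0, s2} --0--> {s0, s1}  [new]
{s0, s2} --1--> {s1, s2}  [seen]
{s1, s2} --0--> {s0, s1, s3}  [seen]
{s1, s2} --1--> {s0, s1, s2}  [new]
{s0, s1, s3} --0--> {s0, s1, s3}  [seen]
{s0, s1, s3} --1--> {s0, s2}  [seen]
{s0, s1} --0--> {s1, s3}  [seen]
{s0, s1} --1--> {s0, s2}  [seen]
{s0, s1, s2} --0--> {s0, s1, s3}  [seen]
{s0, s1, s2} --1--> {s0, s1, s2}  [seen]
Reachable DFA states: {s0}, {s1}, {s2}, {s1, s3}, {s0, s2}, {s1, s2}, {s0, s1, s3}, {s0, s1}, {s0, s1, s2}.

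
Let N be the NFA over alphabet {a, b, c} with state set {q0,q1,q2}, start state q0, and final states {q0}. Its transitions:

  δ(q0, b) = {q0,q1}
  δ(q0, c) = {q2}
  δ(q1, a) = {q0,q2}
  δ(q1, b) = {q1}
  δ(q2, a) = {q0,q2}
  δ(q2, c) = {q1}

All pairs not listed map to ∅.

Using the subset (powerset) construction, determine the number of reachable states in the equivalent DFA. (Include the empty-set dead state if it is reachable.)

Start state of the DFA: {q0}.
{q0} --a--> ∅  [new]
{q0} --b--> {q0,q1}  [new]
{q0} --c--> {q2}  [new]
∅ --a--> ∅  [seen]
∅ --b--> ∅  [seen]
∅ --c--> ∅  [seen]
{q0,q1} --a--> {q0,q2}  [new]
{q0,q1} --b--> {q0,q1}  [seen]
{q0,q1} --c--> {q2}  [seen]
{q2} --a--> {q0,q2}  [seen]
{q2} --b--> ∅  [seen]
{q2} --c--> {q1}  [new]
{q0,q2} --a--> {q0,q2}  [seen]
{q0,q2} --b--> {q0,q1}  [seen]
{q0,q2} --c--> {q1,q2}  [new]
{q1} --a--> {q0,q2}  [seen]
{q1} --b--> {q1}  [seen]
{q1} --c--> ∅  [seen]
{q1,q2} --a--> {q0,q2}  [seen]
{q1,q2} --b--> {q1}  [seen]
{q1,q2} --c--> {q1}  [seen]
Reachable DFA states: {q0}, ∅, {q0,q1}, {q2}, {q0,q2}, {q1}, {q1,q2}.

7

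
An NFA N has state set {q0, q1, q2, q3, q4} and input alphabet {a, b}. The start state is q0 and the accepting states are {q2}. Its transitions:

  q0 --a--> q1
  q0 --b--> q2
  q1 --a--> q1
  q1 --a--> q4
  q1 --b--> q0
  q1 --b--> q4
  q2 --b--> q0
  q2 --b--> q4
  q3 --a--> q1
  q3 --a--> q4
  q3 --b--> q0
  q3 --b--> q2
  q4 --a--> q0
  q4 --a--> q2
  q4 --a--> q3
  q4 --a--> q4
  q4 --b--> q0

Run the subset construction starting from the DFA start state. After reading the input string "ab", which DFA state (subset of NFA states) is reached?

Start: {q0}.
δ(q0,a) = {q1}.
Union: {q1}.
After a: {q1}.
δ(q1,b) = {q0, q4}.
Union: {q0, q4}.
After b: {q0, q4}.

{q0, q4}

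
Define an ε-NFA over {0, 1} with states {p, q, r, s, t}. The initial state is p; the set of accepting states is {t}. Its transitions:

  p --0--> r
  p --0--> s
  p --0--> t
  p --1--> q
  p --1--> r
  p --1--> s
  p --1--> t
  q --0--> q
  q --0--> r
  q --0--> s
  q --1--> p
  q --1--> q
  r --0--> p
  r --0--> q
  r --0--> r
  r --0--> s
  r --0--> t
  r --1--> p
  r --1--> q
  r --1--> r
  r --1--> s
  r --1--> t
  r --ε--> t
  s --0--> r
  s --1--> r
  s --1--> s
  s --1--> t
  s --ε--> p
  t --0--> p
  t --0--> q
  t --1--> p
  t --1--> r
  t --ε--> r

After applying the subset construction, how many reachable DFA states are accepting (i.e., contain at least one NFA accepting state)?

Start state of the DFA: {p} (ε-closure of the NFA start).
{p} --0--> {p, r, s, t}  [new]
{p} --1--> {p, q, r, s, t}  [new]
{p, r, s, t} --0--> {p, q, r, s, t}  [seen]
{p, r, s, t} --1--> {p, q, r, s, t}  [seen]
{p, q, r, s, t} --0--> {p, q, r, s, t}  [seen]
{p, q, r, s, t} --1--> {p, q, r, s, t}  [seen]
Reachable DFA states: {p}, {p, r, s, t}, {p, q, r, s, t}.
Accepting DFA states (contain an NFA accepting state): {p, r, s, t}, {p, q, r, s, t}.

2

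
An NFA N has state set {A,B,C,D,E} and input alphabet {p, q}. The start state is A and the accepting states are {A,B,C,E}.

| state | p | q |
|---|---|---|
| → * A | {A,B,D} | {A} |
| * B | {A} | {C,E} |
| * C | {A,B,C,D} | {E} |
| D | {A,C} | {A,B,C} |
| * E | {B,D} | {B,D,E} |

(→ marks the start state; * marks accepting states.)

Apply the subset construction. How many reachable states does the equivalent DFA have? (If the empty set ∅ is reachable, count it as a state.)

Start state of the DFA: {A}.
{A} --p--> {A,B,D}  [new]
{A} --q--> {A}  [seen]
{A,B,D} --p--> {A,B,C,D}  [new]
{A,B,D} --q--> {A,B,C,E}  [new]
{A,B,C,D} --p--> {A,B,C,D}  [seen]
{A,B,C,D} --q--> {A,B,C,E}  [seen]
{A,B,C,E} --p--> {A,B,C,D}  [seen]
{A,B,C,E} --q--> {A,B,C,D,E}  [new]
{A,B,C,D,E} --p--> {A,B,C,D}  [seen]
{A,B,C,D,E} --q--> {A,B,C,D,E}  [seen]
Reachable DFA states: {A}, {A,B,D}, {A,B,C,D}, {A,B,C,E}, {A,B,C,D,E}.

5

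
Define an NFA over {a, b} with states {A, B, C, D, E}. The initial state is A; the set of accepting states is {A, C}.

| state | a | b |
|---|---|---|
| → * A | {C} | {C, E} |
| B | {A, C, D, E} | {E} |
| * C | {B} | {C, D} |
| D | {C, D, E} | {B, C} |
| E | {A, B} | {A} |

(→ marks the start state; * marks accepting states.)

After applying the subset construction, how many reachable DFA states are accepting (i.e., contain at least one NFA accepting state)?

10

Start state of the DFA: {A}.
{A} --a--> {C}  [new]
{A} --b--> {C, E}  [new]
{C} --a--> {B}  [new]
{C} --b--> {C, D}  [new]
{C, E} --a--> {A, B}  [new]
{C, E} --b--> {A, C, D}  [new]
{B} --a--> {A, C, D, E}  [new]
{B} --b--> {E}  [new]
{C, D} --a--> {B, C, D, E}  [new]
{C, D} --b--> {B, C, D}  [new]
{A, B} --a--> {A, C, D, E}  [seen]
{A, B} --b--> {C, E}  [seen]
{A, C, D} --a--> {B, C, D, E}  [seen]
{A, C, D} --b--> {B, C, D, E}  [seen]
{A, C, D, E} --a--> {A, B, C, D, E}  [new]
{A, C, D, E} --b--> {A, B, C, D, E}  [seen]
{E} --a--> {A, B}  [seen]
{E} --b--> {A}  [seen]
{B, C, D, E} --a--> {A, B, C, D, E}  [seen]
{B, C, D, E} --b--> {A, B, C, D, E}  [seen]
{B, C, D} --a--> {A, B, C, D, E}  [seen]
{B, C, D} --b--> {B, C, D, E}  [seen]
{A, B, C, D, E} --a--> {A, B, C, D, E}  [seen]
{A, B, C, D, E} --b--> {A, B, C, D, E}  [seen]
Reachable DFA states: {A}, {C}, {C, E}, {B}, {C, D}, {A, B}, {A, C, D}, {A, C, D, E}, {E}, {B, C, D, E}, {B, C, D}, {A, B, C, D, E}.
Accepting DFA states (contain an NFA accepting state): {A}, {C}, {C, E}, {C, D}, {A, B}, {A, C, D}, {A, C, D, E}, {B, C, D, E}, {B, C, D}, {A, B, C, D, E}.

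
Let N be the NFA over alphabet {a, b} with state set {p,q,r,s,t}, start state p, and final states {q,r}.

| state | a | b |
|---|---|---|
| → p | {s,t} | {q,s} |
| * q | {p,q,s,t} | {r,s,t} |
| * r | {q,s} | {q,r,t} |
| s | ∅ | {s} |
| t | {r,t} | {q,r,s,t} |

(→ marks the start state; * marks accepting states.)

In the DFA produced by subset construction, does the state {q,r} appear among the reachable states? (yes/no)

Start state of the DFA: {p}.
{p} --a--> {s,t}  [new]
{p} --b--> {q,s}  [new]
{s,t} --a--> {r,t}  [new]
{s,t} --b--> {q,r,s,t}  [new]
{q,s} --a--> {p,q,s,t}  [new]
{q,s} --b--> {r,s,t}  [new]
{r,t} --a--> {q,r,s,t}  [seen]
{r,t} --b--> {q,r,s,t}  [seen]
{q,r,s,t} --a--> {p,q,r,s,t}  [new]
{q,r,s,t} --b--> {q,r,s,t}  [seen]
{p,q,s,t} --a--> {p,q,r,s,t}  [seen]
{p,q,s,t} --b--> {q,r,s,t}  [seen]
{r,s,t} --a--> {q,r,s,t}  [seen]
{r,s,t} --b--> {q,r,s,t}  [seen]
{p,q,r,s,t} --a--> {p,q,r,s,t}  [seen]
{p,q,r,s,t} --b--> {q,r,s,t}  [seen]
Reachable DFA states: {p}, {s,t}, {q,s}, {r,t}, {q,r,s,t}, {p,q,s,t}, {r,s,t}, {p,q,r,s,t}.
{q,r} is not among them.

no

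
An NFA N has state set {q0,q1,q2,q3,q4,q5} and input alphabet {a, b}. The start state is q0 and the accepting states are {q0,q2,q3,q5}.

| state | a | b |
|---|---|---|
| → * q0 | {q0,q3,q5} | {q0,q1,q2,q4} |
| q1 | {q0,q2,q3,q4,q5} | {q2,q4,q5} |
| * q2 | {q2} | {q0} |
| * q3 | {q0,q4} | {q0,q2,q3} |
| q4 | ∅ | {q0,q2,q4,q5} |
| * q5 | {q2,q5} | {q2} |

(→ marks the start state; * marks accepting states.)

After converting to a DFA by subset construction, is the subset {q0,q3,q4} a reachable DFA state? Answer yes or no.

Start state of the DFA: {q0}.
{q0} --a--> {q0,q3,q5}  [new]
{q0} --b--> {q0,q1,q2,q4}  [new]
{q0,q3,q5} --a--> {q0,q2,q3,q4,q5}  [new]
{q0,q3,q5} --b--> {q0,q1,q2,q3,q4}  [new]
{q0,q1,q2,q4} --a--> {q0,q2,q3,q4,q5}  [seen]
{q0,q1,q2,q4} --b--> {q0,q1,q2,q4,q5}  [new]
{q0,q2,q3,q4,q5} --a--> {q0,q2,q3,q4,q5}  [seen]
{q0,q2,q3,q4,q5} --b--> {q0,q1,q2,q3,q4,q5}  [new]
{q0,q1,q2,q3,q4} --a--> {q0,q2,q3,q4,q5}  [seen]
{q0,q1,q2,q3,q4} --b--> {q0,q1,q2,q3,q4,q5}  [seen]
{q0,q1,q2,q4,q5} --a--> {q0,q2,q3,q4,q5}  [seen]
{q0,q1,q2,q4,q5} --b--> {q0,q1,q2,q4,q5}  [seen]
{q0,q1,q2,q3,q4,q5} --a--> {q0,q2,q3,q4,q5}  [seen]
{q0,q1,q2,q3,q4,q5} --b--> {q0,q1,q2,q3,q4,q5}  [seen]
Reachable DFA states: {q0}, {q0,q3,q5}, {q0,q1,q2,q4}, {q0,q2,q3,q4,q5}, {q0,q1,q2,q3,q4}, {q0,q1,q2,q4,q5}, {q0,q1,q2,q3,q4,q5}.
{q0,q3,q4} is not among them.

no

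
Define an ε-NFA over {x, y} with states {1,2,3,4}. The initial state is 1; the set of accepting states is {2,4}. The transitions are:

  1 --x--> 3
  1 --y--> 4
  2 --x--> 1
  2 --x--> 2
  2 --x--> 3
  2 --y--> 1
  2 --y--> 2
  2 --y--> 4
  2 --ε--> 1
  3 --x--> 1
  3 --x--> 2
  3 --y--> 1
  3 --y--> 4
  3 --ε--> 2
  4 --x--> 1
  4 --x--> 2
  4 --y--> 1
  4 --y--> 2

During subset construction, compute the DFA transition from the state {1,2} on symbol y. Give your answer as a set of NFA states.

{1,2,4}

δ(1,y) = {4}; δ(2,y) = {1,2,4}.
Union: {1,2,4}.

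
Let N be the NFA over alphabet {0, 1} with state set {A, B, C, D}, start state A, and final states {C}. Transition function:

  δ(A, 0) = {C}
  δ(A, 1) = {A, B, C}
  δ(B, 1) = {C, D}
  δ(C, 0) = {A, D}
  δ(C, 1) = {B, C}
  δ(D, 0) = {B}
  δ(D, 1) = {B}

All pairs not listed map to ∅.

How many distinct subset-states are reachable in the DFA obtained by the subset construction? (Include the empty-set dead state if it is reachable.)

Start state of the DFA: {A}.
{A} --0--> {C}  [new]
{A} --1--> {A, B, C}  [new]
{C} --0--> {A, D}  [new]
{C} --1--> {B, C}  [new]
{A, B, C} --0--> {A, C, D}  [new]
{A, B, C} --1--> {A, B, C, D}  [new]
{A, D} --0--> {B, C}  [seen]
{A, D} --1--> {A, B, C}  [seen]
{B, C} --0--> {A, D}  [seen]
{B, C} --1--> {B, C, D}  [new]
{A, C, D} --0--> {A, B, C, D}  [seen]
{A, C, D} --1--> {A, B, C}  [seen]
{A, B, C, D} --0--> {A, B, C, D}  [seen]
{A, B, C, D} --1--> {A, B, C, D}  [seen]
{B, C, D} --0--> {A, B, D}  [new]
{B, C, D} --1--> {B, C, D}  [seen]
{A, B, D} --0--> {B, C}  [seen]
{A, B, D} --1--> {A, B, C, D}  [seen]
Reachable DFA states: {A}, {C}, {A, B, C}, {A, D}, {B, C}, {A, C, D}, {A, B, C, D}, {B, C, D}, {A, B, D}.

9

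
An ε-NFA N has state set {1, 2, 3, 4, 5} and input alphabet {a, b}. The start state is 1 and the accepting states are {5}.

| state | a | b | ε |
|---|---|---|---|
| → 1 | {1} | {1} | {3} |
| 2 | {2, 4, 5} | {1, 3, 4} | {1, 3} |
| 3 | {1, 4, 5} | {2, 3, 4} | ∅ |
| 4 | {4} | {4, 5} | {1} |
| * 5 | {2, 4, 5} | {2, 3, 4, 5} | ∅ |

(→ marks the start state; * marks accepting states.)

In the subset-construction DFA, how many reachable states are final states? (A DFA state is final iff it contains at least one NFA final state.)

2

Start state of the DFA: {1, 3} (ε-closure of the NFA start).
{1, 3} --a--> {1, 3, 4, 5}  [new]
{1, 3} --b--> {1, 2, 3, 4}  [new]
{1, 3, 4, 5} --a--> {1, 2, 3, 4, 5}  [new]
{1, 3, 4, 5} --b--> {1, 2, 3, 4, 5}  [seen]
{1, 2, 3, 4} --a--> {1, 2, 3, 4, 5}  [seen]
{1, 2, 3, 4} --b--> {1, 2, 3, 4, 5}  [seen]
{1, 2, 3, 4, 5} --a--> {1, 2, 3, 4, 5}  [seen]
{1, 2, 3, 4, 5} --b--> {1, 2, 3, 4, 5}  [seen]
Reachable DFA states: {1, 3}, {1, 3, 4, 5}, {1, 2, 3, 4}, {1, 2, 3, 4, 5}.
Accepting DFA states (contain an NFA accepting state): {1, 3, 4, 5}, {1, 2, 3, 4, 5}.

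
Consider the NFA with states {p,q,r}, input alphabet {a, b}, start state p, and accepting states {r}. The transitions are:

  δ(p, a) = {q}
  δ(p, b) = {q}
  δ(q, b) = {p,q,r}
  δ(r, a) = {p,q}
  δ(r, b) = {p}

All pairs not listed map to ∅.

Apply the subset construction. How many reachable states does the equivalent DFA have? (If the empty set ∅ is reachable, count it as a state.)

5

Start state of the DFA: {p}.
{p} --a--> {q}  [new]
{p} --b--> {q}  [seen]
{q} --a--> ∅  [new]
{q} --b--> {p,q,r}  [new]
∅ --a--> ∅  [seen]
∅ --b--> ∅  [seen]
{p,q,r} --a--> {p,q}  [new]
{p,q,r} --b--> {p,q,r}  [seen]
{p,q} --a--> {q}  [seen]
{p,q} --b--> {p,q,r}  [seen]
Reachable DFA states: {p}, {q}, ∅, {p,q,r}, {p,q}.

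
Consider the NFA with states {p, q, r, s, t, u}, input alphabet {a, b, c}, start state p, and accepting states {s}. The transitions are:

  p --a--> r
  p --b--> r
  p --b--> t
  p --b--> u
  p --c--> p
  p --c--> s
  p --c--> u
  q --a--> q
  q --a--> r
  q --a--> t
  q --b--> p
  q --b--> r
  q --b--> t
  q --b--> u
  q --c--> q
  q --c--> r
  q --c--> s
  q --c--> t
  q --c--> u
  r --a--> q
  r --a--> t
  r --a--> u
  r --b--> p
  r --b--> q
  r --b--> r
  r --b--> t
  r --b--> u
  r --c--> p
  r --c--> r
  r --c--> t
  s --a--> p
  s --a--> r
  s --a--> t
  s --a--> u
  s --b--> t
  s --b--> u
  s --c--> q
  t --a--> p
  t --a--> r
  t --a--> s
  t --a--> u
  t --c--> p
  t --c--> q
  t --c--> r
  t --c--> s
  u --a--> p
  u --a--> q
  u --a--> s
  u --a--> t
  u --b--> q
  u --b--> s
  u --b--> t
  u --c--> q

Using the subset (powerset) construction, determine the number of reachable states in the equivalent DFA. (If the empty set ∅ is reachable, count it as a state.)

Start state of the DFA: {p}.
{p} --a--> {r}  [new]
{p} --b--> {r, t, u}  [new]
{p} --c--> {p, s, u}  [new]
{r} --a--> {q, t, u}  [new]
{r} --b--> {p, q, r, t, u}  [new]
{r} --c--> {p, r, t}  [new]
{r, t, u} --a--> {p, q, r, s, t, u}  [new]
{r, t, u} --b--> {p, q, r, s, t, u}  [seen]
{r, t, u} --c--> {p, q, r, s, t}  [new]
{p, s, u} --a--> {p, q, r, s, t, u}  [seen]
{p, s, u} --b--> {q, r, s, t, u}  [new]
{p, s, u} --c--> {p, q, s, u}  [new]
{q, t, u} --a--> {p, q, r, s, t, u}  [seen]
{q, t, u} --b--> {p, q, r, s, t, u}  [seen]
{q, t, u} --c--> {p, q, r, s, t, u}  [seen]
{p, q, r, t, u} --a--> {p, q, r, s, t, u}  [seen]
{p, q, r, t, u} --b--> {p, q, r, s, t, u}  [seen]
{p, q, r, t, u} --c--> {p, q, r, s, t, u}  [seen]
{p, r, t} --a--> {p, q, r, s, t, u}  [seen]
{p, r, t} --b--> {p, q, r, t, u}  [seen]
{p, r, t} --c--> {p, q, r, s, t, u}  [seen]
{p, q, r, s, t, u} --a--> {p, q, r, s, t, u}  [seen]
{p, q, r, s, t, u} --b--> {p, q, r, s, t, u}  [seen]
{p, q, r, s, t, u} --c--> {p, q, r, s, t, u}  [seen]
{p, q, r, s, t} --a--> {p, q, r, s, t, u}  [seen]
{p, q, r, s, t} --b--> {p, q, r, t, u}  [seen]
{p, q, r, s, t} --c--> {p, q, r, s, t, u}  [seen]
{q, r, s, t, u} --a--> {p, q, r, s, t, u}  [seen]
{q, r, s, t, u} --b--> {p, q, r, s, t, u}  [seen]
{q, r, s, t, u} --c--> {p, q, r, s, t, u}  [seen]
{p, q, s, u} --a--> {p, q, r, s, t, u}  [seen]
{p, q, s, u} --b--> {p, q, r, s, t, u}  [seen]
{p, q, s, u} --c--> {p, q, r, s, t, u}  [seen]
Reachable DFA states: {p}, {r}, {r, t, u}, {p, s, u}, {q, t, u}, {p, q, r, t, u}, {p, r, t}, {p, q, r, s, t, u}, {p, q, r, s, t}, {q, r, s, t, u}, {p, q, s, u}.

11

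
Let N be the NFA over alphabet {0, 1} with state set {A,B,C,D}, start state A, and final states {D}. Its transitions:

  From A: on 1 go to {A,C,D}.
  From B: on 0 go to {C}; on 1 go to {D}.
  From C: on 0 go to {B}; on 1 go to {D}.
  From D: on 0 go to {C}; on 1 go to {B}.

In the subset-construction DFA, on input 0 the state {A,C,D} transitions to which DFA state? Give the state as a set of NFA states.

{B,C}

δ(A,0) = ∅; δ(C,0) = {B}; δ(D,0) = {C}.
Union: {B,C}.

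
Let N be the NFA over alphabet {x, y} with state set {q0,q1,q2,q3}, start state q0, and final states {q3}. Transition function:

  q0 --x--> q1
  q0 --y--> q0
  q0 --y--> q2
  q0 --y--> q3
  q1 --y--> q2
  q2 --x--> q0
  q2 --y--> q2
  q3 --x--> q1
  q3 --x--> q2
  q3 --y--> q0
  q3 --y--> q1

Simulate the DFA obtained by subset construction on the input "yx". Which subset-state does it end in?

{q0,q1,q2}

Start: {q0}.
δ(q0,y) = {q0,q2,q3}.
Union: {q0,q2,q3}.
After y: {q0,q2,q3}.
δ(q0,x) = {q1}; δ(q2,x) = {q0}; δ(q3,x) = {q1,q2}.
Union: {q0,q1,q2}.
After x: {q0,q1,q2}.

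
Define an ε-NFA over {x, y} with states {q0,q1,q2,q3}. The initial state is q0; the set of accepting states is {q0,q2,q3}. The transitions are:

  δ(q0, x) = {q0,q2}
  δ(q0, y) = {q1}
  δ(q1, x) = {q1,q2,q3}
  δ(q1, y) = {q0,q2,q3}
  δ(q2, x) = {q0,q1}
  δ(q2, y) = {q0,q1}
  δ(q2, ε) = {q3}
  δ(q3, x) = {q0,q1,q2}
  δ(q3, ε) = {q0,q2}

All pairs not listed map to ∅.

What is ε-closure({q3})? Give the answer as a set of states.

{q0,q2,q3}

Begin with {q3}.
q3 →ε {q0,q2}; add q0, q2.
ε-closure = {q0,q2,q3}.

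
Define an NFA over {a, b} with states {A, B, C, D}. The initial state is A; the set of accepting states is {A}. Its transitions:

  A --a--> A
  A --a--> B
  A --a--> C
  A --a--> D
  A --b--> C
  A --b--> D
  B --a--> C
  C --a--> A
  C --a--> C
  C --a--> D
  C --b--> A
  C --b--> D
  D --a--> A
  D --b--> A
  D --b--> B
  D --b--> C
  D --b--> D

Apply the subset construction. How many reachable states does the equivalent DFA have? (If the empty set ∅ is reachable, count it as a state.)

4

Start state of the DFA: {A}.
{A} --a--> {A, B, C, D}  [new]
{A} --b--> {C, D}  [new]
{A, B, C, D} --a--> {A, B, C, D}  [seen]
{A, B, C, D} --b--> {A, B, C, D}  [seen]
{C, D} --a--> {A, C, D}  [new]
{C, D} --b--> {A, B, C, D}  [seen]
{A, C, D} --a--> {A, B, C, D}  [seen]
{A, C, D} --b--> {A, B, C, D}  [seen]
Reachable DFA states: {A}, {A, B, C, D}, {C, D}, {A, C, D}.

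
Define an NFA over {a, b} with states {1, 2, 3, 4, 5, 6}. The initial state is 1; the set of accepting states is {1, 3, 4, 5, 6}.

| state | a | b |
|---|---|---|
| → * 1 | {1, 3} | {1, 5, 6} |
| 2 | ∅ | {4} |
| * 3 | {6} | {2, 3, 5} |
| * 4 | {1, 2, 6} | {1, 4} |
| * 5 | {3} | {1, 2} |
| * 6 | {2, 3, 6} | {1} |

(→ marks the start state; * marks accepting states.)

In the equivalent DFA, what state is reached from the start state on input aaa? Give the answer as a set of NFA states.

Start: {1}.
δ(1,a) = {1, 3}.
Union: {1, 3}.
After a: {1, 3}.
δ(1,a) = {1, 3}; δ(3,a) = {6}.
Union: {1, 3, 6}.
After a: {1, 3, 6}.
δ(1,a) = {1, 3}; δ(3,a) = {6}; δ(6,a) = {2, 3, 6}.
Union: {1, 2, 3, 6}.
After a: {1, 2, 3, 6}.

{1, 2, 3, 6}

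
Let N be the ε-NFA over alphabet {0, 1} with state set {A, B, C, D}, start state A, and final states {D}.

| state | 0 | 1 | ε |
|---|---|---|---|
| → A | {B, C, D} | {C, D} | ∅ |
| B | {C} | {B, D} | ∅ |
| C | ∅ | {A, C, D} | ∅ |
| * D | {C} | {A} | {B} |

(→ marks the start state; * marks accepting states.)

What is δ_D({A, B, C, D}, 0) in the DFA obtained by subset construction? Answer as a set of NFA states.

δ(A,0) = {B, C, D}; δ(B,0) = {C}; δ(C,0) = ∅; δ(D,0) = {C}.
Union: {B, C, D}.

{B, C, D}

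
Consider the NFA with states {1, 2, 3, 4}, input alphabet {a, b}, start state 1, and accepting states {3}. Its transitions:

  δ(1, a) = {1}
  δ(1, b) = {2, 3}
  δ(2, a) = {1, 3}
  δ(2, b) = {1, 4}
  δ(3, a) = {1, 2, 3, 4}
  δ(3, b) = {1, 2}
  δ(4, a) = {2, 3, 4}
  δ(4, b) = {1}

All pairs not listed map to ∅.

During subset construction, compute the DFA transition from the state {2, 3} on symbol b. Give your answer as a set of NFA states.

{1, 2, 4}

δ(2,b) = {1, 4}; δ(3,b) = {1, 2}.
Union: {1, 2, 4}.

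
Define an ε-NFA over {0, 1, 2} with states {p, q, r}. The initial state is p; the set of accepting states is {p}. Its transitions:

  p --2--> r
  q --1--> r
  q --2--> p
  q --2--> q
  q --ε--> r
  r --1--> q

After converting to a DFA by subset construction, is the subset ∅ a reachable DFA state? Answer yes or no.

yes

Start state of the DFA: {p} (ε-closure of the NFA start).
{p} --0--> ∅  [new]
{p} --1--> ∅  [seen]
{p} --2--> {r}  [new]
∅ --0--> ∅  [seen]
∅ --1--> ∅  [seen]
∅ --2--> ∅  [seen]
{r} --0--> ∅  [seen]
{r} --1--> {q, r}  [new]
{r} --2--> ∅  [seen]
{q, r} --0--> ∅  [seen]
{q, r} --1--> {q, r}  [seen]
{q, r} --2--> {p, q, r}  [new]
{p, q, r} --0--> ∅  [seen]
{p, q, r} --1--> {q, r}  [seen]
{p, q, r} --2--> {p, q, r}  [seen]
Reachable DFA states: {p}, ∅, {r}, {q, r}, {p, q, r}.
∅ is among them.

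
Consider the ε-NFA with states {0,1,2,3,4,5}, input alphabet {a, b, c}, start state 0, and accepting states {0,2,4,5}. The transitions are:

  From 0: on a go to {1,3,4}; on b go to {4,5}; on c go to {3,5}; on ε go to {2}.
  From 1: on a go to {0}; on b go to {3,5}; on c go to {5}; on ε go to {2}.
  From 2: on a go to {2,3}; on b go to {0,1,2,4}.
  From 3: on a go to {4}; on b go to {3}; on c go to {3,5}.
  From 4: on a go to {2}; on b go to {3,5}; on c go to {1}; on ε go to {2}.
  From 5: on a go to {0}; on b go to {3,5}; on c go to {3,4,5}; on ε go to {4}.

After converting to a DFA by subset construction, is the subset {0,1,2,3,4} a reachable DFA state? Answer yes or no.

Start state of the DFA: {0,2} (ε-closure of the NFA start).
{0,2} --a--> {1,2,3,4}  [new]
{0,2} --b--> {0,1,2,4,5}  [new]
{0,2} --c--> {2,3,4,5}  [new]
{1,2,3,4} --a--> {0,2,3,4}  [new]
{1,2,3,4} --b--> {0,1,2,3,4,5}  [new]
{1,2,3,4} --c--> {1,2,3,4,5}  [new]
{0,1,2,4,5} --a--> {0,1,2,3,4}  [new]
{0,1,2,4,5} --b--> {0,1,2,3,4,5}  [seen]
{0,1,2,4,5} --c--> {1,2,3,4,5}  [seen]
{2,3,4,5} --a--> {0,2,3,4}  [seen]
{2,3,4,5} --b--> {0,1,2,3,4,5}  [seen]
{2,3,4,5} --c--> {1,2,3,4,5}  [seen]
{0,2,3,4} --a--> {1,2,3,4}  [seen]
{0,2,3,4} --b--> {0,1,2,3,4,5}  [seen]
{0,2,3,4} --c--> {1,2,3,4,5}  [seen]
{0,1,2,3,4,5} --a--> {0,1,2,3,4}  [seen]
{0,1,2,3,4,5} --b--> {0,1,2,3,4,5}  [seen]
{0,1,2,3,4,5} --c--> {1,2,3,4,5}  [seen]
{1,2,3,4,5} --a--> {0,2,3,4}  [seen]
{1,2,3,4,5} --b--> {0,1,2,3,4,5}  [seen]
{1,2,3,4,5} --c--> {1,2,3,4,5}  [seen]
{0,1,2,3,4} --a--> {0,1,2,3,4}  [seen]
{0,1,2,3,4} --b--> {0,1,2,3,4,5}  [seen]
{0,1,2,3,4} --c--> {1,2,3,4,5}  [seen]
Reachable DFA states: {0,2}, {1,2,3,4}, {0,1,2,4,5}, {2,3,4,5}, {0,2,3,4}, {0,1,2,3,4,5}, {1,2,3,4,5}, {0,1,2,3,4}.
{0,1,2,3,4} is among them.

yes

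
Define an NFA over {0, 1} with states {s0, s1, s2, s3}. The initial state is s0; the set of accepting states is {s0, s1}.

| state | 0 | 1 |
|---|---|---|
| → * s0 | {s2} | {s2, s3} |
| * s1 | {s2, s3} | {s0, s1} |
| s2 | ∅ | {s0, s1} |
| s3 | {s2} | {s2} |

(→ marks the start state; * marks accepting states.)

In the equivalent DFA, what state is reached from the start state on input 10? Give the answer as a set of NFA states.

Start: {s0}.
δ(s0,1) = {s2, s3}.
Union: {s2, s3}.
After 1: {s2, s3}.
δ(s2,0) = ∅; δ(s3,0) = {s2}.
Union: {s2}.
After 0: {s2}.

{s2}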